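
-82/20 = -4.10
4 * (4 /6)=8 /3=2.67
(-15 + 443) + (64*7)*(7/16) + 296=920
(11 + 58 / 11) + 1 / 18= 3233 / 198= 16.33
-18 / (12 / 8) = -12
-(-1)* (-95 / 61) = -95 / 61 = -1.56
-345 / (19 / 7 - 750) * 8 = 19320 / 5231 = 3.69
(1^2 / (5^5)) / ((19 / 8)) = 8 / 59375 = 0.00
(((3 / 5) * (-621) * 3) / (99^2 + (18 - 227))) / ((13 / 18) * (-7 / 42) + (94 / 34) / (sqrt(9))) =-2565351 / 17637290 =-0.15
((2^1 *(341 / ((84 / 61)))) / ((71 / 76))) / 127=790438 / 189357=4.17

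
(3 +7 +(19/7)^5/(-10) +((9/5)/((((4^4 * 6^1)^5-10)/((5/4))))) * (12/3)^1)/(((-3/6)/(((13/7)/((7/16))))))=707252446487144203110816/17602824830965409765345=40.18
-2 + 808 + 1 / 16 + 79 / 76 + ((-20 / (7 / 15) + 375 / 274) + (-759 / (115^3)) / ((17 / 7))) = 250908995384309 / 327722906000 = 765.61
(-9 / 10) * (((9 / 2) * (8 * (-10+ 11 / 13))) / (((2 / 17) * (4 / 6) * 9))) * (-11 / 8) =-577.72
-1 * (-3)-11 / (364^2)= 397477 / 132496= 3.00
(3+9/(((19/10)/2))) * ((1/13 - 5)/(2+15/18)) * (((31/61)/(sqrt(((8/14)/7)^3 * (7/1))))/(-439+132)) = 17280144 * sqrt(7)/78634673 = 0.58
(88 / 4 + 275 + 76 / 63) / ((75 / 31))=582397 / 4725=123.26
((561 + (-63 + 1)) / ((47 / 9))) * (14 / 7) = 8982 / 47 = 191.11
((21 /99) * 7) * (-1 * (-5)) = 245 /33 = 7.42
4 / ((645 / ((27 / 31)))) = 36 / 6665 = 0.01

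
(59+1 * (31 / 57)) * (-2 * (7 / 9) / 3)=-47516 / 1539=-30.87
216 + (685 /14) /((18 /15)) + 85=28709 /84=341.77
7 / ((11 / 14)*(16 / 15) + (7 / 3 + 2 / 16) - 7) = -1.89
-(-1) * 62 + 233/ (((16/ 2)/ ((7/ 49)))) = 3705/ 56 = 66.16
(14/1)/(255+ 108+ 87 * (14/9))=0.03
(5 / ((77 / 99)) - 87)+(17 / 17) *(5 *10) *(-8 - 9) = -6514 / 7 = -930.57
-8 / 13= -0.62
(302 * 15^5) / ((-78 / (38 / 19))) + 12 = -76443594 / 13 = -5880276.46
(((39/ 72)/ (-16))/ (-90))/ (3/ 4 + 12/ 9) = 13/ 72000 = 0.00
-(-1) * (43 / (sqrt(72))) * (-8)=-86 * sqrt(2) / 3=-40.54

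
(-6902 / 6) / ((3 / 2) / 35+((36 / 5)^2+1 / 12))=-2415700 / 109129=-22.14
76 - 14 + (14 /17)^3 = 307350 /4913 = 62.56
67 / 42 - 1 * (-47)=2041 / 42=48.60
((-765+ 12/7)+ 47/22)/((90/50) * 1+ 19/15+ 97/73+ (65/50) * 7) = -25670523/455147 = -56.40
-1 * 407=-407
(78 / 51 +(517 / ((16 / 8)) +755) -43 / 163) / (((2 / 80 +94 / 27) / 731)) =130585355820 / 617281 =211549.29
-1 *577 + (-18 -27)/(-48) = -9217/16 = -576.06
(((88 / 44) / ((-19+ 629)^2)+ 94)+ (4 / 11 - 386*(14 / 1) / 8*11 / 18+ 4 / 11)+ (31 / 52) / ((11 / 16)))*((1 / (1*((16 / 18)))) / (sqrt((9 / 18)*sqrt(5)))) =-151910101501*sqrt(2)*5^(3 / 4) / 2128412000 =-337.50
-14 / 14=-1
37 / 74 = 1 / 2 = 0.50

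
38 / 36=1.06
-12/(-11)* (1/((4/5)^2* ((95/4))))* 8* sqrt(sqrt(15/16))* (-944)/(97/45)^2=-114696000* 15^(1/4)/1966481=-114.78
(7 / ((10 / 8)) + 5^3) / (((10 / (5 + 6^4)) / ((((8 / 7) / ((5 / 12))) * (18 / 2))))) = 367006896 / 875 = 419436.45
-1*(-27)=27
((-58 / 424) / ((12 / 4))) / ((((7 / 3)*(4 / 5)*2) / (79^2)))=-904945 / 11872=-76.23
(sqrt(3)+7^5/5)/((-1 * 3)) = -16807/15 - sqrt(3)/3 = -1121.04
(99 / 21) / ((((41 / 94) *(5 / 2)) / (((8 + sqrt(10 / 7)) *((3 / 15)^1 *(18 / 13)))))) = 11.01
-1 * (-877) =877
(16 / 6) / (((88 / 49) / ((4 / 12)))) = 49 / 99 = 0.49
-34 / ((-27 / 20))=680 / 27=25.19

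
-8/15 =-0.53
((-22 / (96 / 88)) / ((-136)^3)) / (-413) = -121 / 6233299968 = -0.00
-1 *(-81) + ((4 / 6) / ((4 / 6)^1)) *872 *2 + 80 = 1905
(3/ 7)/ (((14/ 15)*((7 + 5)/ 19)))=0.73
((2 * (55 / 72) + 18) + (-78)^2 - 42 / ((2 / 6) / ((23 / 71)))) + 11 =15524405 / 2556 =6073.71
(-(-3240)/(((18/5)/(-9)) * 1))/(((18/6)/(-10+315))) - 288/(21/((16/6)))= -5764756/7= -823536.57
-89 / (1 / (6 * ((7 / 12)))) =-623 / 2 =-311.50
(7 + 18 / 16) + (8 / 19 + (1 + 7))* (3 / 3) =2515 / 152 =16.55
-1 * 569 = -569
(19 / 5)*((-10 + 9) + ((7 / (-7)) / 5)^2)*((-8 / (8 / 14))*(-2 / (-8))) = 1596 / 125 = 12.77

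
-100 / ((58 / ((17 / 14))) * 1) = -425 / 203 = -2.09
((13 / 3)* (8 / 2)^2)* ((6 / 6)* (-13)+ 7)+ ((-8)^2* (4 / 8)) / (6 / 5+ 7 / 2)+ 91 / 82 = -1572747 / 3854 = -408.08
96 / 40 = 2.40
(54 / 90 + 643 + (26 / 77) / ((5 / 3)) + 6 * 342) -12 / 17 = 17639408 / 6545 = 2695.10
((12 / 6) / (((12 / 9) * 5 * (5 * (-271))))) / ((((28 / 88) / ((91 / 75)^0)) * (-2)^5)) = 33 / 1517600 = 0.00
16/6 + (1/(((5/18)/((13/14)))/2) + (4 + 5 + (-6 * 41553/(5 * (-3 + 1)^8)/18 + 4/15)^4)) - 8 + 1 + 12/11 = 207964665835474474637/16742319390720000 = 12421.50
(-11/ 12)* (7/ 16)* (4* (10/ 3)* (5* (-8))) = 1925/ 9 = 213.89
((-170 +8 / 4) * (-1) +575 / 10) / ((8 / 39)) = 17589 / 16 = 1099.31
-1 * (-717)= 717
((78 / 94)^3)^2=3518743761 / 10779215329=0.33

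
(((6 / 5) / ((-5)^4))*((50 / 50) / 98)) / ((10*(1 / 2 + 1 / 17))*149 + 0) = 51 / 2167484375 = 0.00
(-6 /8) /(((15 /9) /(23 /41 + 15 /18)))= -1029 /1640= -0.63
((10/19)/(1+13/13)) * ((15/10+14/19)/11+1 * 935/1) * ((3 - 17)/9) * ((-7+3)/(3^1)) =510.44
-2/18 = -1/9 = -0.11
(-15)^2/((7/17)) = 3825/7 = 546.43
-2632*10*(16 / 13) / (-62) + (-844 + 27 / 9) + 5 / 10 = -256323 / 806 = -318.02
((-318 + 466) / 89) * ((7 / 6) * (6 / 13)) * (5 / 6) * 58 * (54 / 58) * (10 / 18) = 25900 / 1157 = 22.39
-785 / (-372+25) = 785 / 347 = 2.26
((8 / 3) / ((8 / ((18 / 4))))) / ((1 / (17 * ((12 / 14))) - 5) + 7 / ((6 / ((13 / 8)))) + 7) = 1224 / 3235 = 0.38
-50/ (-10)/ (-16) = -5/ 16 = -0.31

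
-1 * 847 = -847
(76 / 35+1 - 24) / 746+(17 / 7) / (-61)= -107879 / 1592710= -0.07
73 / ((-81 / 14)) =-1022 / 81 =-12.62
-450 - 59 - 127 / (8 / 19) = -6485 / 8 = -810.62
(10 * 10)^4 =100000000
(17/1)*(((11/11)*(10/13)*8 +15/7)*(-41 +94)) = 7475.33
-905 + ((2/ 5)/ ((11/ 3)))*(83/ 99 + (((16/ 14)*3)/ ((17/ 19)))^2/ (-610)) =-7093757509609/ 7839175575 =-904.91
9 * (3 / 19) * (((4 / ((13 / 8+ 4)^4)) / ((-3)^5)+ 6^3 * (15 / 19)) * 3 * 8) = 25828030109632 / 4440976875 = 5815.84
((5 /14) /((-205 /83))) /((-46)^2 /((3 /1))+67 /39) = -3237 /15828050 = -0.00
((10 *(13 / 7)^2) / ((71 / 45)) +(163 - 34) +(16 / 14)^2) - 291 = -138.83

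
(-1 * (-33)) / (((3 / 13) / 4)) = 572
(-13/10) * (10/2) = -13/2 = -6.50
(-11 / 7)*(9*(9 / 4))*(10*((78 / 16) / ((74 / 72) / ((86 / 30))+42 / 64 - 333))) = 815022 / 174419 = 4.67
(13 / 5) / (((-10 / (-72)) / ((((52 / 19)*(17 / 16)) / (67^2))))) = 25857 / 2132275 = 0.01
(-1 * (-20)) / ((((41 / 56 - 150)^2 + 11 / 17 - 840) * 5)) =213248 / 1143091393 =0.00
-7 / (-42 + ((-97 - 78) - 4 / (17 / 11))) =119 / 3733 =0.03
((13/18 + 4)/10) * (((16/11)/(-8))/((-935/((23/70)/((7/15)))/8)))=46/88935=0.00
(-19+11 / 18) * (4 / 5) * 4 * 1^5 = -2648 / 45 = -58.84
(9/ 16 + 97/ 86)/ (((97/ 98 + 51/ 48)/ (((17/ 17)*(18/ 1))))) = 1025766/ 69187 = 14.83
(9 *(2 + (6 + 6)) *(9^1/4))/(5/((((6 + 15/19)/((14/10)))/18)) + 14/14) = 24381/1682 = 14.50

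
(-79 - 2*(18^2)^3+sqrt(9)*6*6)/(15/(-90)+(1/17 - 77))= 6938490738/7865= 882198.44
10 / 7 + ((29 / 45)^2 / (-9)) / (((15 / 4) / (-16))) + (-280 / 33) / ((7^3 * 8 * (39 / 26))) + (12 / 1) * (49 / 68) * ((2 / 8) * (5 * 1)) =124567624123 / 10019740500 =12.43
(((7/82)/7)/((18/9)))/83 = 1/13612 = 0.00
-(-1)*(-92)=-92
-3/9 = -1/3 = -0.33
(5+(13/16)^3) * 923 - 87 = 20574519/4096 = 5023.08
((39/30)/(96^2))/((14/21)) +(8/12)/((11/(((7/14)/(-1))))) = -6779/225280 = -0.03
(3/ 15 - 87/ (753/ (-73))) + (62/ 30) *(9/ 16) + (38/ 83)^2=1384192711/ 138331120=10.01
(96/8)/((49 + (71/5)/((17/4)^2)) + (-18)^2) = 17340/540121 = 0.03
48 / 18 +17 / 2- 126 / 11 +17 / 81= -139 / 1782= -0.08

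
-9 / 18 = -1 / 2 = -0.50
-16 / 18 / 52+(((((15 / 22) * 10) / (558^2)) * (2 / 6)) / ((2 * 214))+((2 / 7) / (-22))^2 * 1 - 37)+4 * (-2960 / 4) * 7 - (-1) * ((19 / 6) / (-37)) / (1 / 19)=-7889285174246283781 / 380048211951408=-20758.64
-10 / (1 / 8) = -80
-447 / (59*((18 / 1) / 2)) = -149 / 177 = -0.84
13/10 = 1.30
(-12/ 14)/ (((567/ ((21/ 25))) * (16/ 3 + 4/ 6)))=-1/ 4725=-0.00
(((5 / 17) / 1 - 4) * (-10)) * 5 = 3150 / 17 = 185.29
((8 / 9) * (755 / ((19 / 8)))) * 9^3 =3913920 / 19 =205995.79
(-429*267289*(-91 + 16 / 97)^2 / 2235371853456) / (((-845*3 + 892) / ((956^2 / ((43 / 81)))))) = 508492536373093979421 / 1146553341186662801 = 443.50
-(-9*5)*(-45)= -2025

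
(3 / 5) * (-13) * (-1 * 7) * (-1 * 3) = -819 / 5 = -163.80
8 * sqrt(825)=40 * sqrt(33)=229.78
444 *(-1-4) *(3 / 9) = -740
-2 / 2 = -1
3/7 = 0.43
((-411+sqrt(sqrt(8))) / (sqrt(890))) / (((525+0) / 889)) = 127 * sqrt(890) * (-411+2^(3 / 4)) / 66750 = -23.23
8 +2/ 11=8.18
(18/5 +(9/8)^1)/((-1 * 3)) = -63/40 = -1.58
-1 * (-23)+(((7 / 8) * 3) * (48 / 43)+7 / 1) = 1416 / 43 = 32.93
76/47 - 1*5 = -3.38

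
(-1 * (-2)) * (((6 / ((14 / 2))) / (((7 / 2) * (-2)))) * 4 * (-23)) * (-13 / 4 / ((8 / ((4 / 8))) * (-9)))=299 / 588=0.51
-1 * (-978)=978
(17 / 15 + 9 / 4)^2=41209 / 3600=11.45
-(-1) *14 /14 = 1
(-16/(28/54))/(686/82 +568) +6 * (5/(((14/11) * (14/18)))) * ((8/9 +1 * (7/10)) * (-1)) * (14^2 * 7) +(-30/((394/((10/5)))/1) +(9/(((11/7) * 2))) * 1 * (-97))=-15854381504337/238972426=-66343.98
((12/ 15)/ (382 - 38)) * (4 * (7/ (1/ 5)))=14/ 43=0.33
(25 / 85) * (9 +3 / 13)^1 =600 / 221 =2.71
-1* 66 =-66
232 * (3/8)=87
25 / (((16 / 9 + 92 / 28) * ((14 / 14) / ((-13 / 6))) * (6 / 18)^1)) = -20475 / 638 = -32.09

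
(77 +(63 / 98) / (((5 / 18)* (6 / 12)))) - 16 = 2297 / 35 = 65.63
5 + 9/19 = 104/19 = 5.47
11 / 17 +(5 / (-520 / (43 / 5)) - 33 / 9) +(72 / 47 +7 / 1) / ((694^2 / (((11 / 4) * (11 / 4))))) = -3724649183917 / 1200660751680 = -3.10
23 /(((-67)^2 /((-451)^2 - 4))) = 4678131 /4489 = 1042.13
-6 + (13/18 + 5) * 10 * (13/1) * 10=66896/9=7432.89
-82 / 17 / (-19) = 82 / 323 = 0.25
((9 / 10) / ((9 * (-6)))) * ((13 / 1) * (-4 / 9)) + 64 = 8653 / 135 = 64.10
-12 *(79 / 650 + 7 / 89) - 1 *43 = -1313261 / 28925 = -45.40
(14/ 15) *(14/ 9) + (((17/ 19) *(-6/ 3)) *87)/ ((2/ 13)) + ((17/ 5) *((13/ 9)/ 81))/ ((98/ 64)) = -685795423/ 678699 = -1010.46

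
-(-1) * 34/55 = 34/55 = 0.62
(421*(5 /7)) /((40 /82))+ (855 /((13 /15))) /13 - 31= 3129517 /4732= 661.35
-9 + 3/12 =-35/4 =-8.75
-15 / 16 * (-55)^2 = -45375 / 16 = -2835.94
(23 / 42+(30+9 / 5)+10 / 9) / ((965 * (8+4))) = 21079 / 7295400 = 0.00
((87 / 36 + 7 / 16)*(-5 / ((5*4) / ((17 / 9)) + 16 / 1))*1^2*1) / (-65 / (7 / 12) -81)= 81515 / 29224512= 0.00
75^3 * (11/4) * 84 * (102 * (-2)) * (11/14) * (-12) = 187444125000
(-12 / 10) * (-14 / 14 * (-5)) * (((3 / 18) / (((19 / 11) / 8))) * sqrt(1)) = -88 / 19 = -4.63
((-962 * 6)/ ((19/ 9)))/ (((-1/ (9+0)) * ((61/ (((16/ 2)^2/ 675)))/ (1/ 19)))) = 1108224/ 550525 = 2.01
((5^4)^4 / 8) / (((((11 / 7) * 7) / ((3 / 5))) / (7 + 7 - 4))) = 457763671875 / 44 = 10403719815.34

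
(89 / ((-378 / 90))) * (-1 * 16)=7120 / 21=339.05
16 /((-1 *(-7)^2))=-16 /49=-0.33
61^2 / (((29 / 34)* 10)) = 63257 / 145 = 436.26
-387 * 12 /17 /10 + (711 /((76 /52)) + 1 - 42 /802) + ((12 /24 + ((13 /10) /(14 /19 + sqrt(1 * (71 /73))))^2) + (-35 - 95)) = 3384884424810731 /9826145824300 - 3504949 * sqrt(5183) /18966025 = 331.17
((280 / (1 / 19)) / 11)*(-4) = -21280 / 11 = -1934.55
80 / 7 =11.43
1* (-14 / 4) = -7 / 2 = -3.50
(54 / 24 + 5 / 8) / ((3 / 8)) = 7.67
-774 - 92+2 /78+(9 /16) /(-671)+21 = -353794495 /418704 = -844.98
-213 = -213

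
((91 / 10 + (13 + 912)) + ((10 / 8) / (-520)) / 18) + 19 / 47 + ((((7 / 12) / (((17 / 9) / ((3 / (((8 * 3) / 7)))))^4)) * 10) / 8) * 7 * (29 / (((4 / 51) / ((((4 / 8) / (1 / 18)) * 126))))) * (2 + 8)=8732622716804929381 / 8852795228160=986425.47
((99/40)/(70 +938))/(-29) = -11/129920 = -0.00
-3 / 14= -0.21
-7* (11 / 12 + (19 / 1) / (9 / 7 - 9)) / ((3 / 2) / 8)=4676 / 81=57.73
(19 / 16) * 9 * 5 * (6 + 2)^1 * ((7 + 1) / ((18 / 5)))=950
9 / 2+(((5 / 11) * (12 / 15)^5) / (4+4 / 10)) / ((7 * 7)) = 6671149 / 1482250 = 4.50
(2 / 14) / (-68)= -0.00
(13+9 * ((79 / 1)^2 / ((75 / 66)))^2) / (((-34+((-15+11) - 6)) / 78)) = -6616995877479 / 13750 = -481236063.82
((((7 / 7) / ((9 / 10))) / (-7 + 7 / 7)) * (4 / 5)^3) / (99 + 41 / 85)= -136 / 142695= -0.00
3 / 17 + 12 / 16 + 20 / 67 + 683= 684.22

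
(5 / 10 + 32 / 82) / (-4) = -73 / 328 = -0.22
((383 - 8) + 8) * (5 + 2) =2681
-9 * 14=-126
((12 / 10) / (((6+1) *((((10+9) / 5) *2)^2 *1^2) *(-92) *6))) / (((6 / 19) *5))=-1 / 293664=-0.00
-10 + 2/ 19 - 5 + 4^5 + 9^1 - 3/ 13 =251415/ 247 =1017.87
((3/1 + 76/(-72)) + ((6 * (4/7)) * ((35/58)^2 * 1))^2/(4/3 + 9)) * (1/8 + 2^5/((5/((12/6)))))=85505067109/3157302384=27.08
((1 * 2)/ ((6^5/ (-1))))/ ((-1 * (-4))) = -1/ 15552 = -0.00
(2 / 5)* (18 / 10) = 18 / 25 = 0.72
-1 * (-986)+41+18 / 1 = 1045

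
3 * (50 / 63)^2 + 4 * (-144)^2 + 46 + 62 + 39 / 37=83054.94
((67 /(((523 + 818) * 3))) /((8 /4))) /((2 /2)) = 67 /8046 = 0.01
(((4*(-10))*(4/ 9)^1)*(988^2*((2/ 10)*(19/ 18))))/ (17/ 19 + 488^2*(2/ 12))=-5638207744/ 61085313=-92.30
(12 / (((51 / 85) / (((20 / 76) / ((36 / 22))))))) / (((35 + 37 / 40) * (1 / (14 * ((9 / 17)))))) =308000 / 464151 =0.66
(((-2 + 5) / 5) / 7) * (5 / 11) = 3 / 77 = 0.04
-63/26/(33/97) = -2037/286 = -7.12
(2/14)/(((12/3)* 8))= 1/224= 0.00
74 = 74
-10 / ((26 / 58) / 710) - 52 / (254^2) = -3320961269 / 209677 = -15838.46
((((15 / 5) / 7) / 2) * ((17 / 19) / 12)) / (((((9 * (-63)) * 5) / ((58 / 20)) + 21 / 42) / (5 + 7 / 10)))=-1479 / 15867880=-0.00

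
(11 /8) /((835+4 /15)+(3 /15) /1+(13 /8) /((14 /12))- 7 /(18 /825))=1155 /433462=0.00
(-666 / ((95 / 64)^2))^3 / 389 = -20300303524593401856 / 285950745453125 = -70992.31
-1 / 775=-0.00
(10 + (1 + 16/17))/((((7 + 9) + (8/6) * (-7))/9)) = 5481/340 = 16.12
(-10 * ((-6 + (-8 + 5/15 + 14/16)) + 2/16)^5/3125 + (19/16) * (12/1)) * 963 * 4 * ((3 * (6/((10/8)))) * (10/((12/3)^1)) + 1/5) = 12444037687373/84375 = 147484891.11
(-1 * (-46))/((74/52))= 1196/37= 32.32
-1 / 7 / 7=-1 / 49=-0.02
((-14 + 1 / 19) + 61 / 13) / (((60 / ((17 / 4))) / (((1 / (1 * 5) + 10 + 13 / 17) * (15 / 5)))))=-266319 / 12350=-21.56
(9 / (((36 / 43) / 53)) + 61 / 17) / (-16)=-38987 / 1088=-35.83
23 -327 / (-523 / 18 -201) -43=-18.58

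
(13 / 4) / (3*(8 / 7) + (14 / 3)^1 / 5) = 1365 / 1832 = 0.75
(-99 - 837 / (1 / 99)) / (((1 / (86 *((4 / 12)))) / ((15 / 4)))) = -8918415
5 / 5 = 1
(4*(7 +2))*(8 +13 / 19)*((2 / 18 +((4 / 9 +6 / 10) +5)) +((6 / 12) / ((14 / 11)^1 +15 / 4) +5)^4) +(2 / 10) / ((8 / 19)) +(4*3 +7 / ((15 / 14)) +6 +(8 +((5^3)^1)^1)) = 1161234627095852659 / 5438810680680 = 213508.93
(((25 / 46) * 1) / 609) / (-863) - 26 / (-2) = 314289041 / 24176082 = 13.00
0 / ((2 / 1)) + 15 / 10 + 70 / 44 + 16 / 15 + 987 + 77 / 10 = 329623 / 330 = 998.86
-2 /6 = -1 /3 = -0.33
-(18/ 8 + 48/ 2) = -105/ 4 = -26.25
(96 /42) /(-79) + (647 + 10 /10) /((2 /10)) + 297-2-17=3517.97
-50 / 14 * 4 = -100 / 7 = -14.29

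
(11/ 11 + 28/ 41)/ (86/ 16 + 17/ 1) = 552/ 7339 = 0.08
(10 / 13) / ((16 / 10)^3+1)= 1250 / 8281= 0.15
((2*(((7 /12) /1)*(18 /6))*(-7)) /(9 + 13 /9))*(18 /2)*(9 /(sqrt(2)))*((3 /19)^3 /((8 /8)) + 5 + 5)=-1344.07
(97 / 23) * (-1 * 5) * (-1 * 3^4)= 39285 / 23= 1708.04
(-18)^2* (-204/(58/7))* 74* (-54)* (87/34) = 81566352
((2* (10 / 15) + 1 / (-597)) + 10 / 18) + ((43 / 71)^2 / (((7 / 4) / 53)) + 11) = 1516509755 / 63199017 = 24.00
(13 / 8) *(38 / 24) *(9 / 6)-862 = -54921 / 64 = -858.14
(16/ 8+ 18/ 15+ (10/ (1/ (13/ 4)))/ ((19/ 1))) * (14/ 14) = 933/ 190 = 4.91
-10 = -10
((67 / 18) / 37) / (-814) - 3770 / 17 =-2043808619 / 9216108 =-221.76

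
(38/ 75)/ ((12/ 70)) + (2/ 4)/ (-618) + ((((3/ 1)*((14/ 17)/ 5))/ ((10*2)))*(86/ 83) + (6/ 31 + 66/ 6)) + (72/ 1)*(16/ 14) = 2737864651043/ 28383534900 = 96.46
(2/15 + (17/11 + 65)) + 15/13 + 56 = 265621/2145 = 123.83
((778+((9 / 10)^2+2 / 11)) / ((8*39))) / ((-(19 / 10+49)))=-856891 / 17468880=-0.05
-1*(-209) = 209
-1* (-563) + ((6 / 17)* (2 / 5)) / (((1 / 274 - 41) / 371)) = 536335367 / 954805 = 561.72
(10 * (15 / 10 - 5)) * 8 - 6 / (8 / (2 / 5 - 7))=-275.05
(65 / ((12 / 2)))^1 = 65 / 6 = 10.83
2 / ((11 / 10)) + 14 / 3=6.48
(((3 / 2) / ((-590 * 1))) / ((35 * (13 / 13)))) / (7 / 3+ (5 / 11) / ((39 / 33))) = -117 / 4377800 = -0.00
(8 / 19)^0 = 1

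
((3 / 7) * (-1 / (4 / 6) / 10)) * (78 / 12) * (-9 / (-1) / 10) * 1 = -1053 / 2800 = -0.38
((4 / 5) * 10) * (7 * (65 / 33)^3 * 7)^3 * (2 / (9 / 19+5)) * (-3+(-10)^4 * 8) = 569799934296043629089843750 / 46411484401953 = 12277132301160.93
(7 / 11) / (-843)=-7 / 9273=-0.00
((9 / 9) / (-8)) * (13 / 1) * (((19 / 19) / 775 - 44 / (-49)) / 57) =-147979 / 5772200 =-0.03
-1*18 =-18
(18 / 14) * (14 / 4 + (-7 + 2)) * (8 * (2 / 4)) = -54 / 7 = -7.71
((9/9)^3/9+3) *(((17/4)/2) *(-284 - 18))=-1996.56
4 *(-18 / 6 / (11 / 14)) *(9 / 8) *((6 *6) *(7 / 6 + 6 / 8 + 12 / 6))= -26649 / 11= -2422.64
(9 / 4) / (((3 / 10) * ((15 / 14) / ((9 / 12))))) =21 / 4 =5.25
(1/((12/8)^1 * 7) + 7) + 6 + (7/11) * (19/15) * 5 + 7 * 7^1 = 15275/231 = 66.13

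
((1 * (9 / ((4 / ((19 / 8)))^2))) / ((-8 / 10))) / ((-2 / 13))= 211185 / 8192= 25.78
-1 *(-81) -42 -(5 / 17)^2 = 11246 / 289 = 38.91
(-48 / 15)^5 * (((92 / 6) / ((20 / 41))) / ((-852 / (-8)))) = -988807168 / 9984375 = -99.04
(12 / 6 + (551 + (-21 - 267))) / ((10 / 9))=477 / 2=238.50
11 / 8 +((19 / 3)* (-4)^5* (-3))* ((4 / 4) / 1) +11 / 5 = 778383 / 40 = 19459.58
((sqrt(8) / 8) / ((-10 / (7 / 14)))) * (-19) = 19 * sqrt(2) / 80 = 0.34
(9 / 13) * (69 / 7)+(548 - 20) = 534.82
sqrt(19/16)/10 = sqrt(19)/40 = 0.11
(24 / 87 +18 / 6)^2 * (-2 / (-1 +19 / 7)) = -63175 / 5046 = -12.52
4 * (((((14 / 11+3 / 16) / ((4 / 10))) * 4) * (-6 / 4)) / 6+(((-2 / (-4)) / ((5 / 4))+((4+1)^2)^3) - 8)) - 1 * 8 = 27476679 / 440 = 62447.00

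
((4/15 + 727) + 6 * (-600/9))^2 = 24098281/225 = 107103.47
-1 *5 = -5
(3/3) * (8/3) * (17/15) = 136/45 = 3.02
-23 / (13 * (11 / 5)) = -115 / 143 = -0.80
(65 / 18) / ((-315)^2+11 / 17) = 1105 / 30363048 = 0.00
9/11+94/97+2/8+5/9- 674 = -25790093/38412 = -671.41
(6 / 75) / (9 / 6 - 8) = -4 / 325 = -0.01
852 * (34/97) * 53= 1535304/97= 15827.88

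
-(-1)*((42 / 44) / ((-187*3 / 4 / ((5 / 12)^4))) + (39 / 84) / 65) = 5178619 / 746444160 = 0.01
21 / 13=1.62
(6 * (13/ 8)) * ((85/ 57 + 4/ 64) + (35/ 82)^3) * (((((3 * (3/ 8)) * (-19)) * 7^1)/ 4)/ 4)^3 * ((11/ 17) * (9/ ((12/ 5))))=-19855771172433701505/ 629028562141184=-31565.77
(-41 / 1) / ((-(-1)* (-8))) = 41 / 8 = 5.12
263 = 263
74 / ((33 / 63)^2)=32634 / 121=269.70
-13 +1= -12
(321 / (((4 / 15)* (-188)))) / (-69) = 1605 / 17296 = 0.09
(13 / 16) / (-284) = -13 / 4544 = -0.00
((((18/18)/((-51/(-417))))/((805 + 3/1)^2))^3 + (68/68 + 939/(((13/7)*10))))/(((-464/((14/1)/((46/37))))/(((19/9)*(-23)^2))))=-172867797554515950337869651023/123699379377588790162882560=-1397.48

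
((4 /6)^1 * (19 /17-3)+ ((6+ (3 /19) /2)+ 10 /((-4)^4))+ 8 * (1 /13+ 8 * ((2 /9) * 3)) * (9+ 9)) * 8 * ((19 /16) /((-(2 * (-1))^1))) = 1264037449 /339456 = 3723.72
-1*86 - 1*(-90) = 4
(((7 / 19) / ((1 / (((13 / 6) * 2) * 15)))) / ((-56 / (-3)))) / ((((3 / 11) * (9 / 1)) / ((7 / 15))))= 1001 / 4104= 0.24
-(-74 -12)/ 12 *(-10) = -215/ 3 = -71.67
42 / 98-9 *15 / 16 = -8.01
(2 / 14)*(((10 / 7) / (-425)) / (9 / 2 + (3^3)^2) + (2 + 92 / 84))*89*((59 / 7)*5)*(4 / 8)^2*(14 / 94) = 14186736971 / 229738068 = 61.75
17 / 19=0.89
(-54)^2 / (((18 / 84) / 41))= 557928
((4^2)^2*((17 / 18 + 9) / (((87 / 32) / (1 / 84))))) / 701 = 183296 / 11526543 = 0.02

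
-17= -17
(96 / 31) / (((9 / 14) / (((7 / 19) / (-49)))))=-64 / 1767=-0.04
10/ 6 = 5/ 3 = 1.67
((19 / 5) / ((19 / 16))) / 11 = 16 / 55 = 0.29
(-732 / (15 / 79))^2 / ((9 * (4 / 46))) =4272988024 / 225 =18991057.88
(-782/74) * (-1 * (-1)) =-391/37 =-10.57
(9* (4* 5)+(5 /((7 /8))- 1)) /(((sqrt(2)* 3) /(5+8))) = 565.99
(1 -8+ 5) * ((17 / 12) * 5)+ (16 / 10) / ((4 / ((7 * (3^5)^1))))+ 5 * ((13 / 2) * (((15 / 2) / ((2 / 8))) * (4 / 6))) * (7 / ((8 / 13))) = 483599 / 60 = 8059.98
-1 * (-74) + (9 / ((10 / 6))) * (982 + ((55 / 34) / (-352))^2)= 31823774371 / 5918720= 5376.80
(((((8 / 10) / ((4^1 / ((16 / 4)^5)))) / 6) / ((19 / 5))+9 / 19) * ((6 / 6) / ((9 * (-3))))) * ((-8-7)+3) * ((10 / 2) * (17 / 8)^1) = 45815 / 1026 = 44.65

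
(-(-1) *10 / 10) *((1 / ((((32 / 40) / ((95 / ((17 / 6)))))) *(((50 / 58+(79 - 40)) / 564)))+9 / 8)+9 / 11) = 257220423 / 432344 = 594.94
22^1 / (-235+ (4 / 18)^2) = -1782 / 19031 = -0.09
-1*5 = -5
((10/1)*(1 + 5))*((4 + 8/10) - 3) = 108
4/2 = 2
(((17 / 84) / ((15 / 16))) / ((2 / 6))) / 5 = 68 / 525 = 0.13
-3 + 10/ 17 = -2.41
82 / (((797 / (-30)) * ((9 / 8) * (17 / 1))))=-0.16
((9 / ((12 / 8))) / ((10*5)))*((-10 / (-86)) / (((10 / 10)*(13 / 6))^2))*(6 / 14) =324 / 254345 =0.00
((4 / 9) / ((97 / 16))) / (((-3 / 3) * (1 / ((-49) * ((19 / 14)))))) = 4256 / 873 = 4.88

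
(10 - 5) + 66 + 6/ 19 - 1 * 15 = 1070/ 19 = 56.32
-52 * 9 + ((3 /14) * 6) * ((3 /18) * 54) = -3195 /7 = -456.43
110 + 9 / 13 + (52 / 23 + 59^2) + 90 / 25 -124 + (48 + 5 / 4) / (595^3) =875096665154703 / 251931270500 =3473.55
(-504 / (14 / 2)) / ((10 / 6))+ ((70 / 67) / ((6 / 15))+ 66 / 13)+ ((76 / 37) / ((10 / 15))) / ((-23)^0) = -32.43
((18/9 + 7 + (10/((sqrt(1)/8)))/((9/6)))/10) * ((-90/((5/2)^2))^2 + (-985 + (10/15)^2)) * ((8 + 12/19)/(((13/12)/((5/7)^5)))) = -268144124600/37361961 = -7176.93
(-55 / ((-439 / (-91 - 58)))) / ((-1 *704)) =745 / 28096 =0.03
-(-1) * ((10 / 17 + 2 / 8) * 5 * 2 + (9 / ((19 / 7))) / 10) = 14073 / 1615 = 8.71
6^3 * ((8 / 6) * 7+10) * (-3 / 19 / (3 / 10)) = -2197.89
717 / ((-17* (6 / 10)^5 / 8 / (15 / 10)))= -2987500 / 459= -6508.71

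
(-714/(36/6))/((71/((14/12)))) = -833/426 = -1.96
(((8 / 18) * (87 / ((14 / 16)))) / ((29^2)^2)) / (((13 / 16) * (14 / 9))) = 768 / 15535793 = 0.00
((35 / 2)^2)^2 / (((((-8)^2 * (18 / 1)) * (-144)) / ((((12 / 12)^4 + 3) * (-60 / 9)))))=7503125 / 497664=15.08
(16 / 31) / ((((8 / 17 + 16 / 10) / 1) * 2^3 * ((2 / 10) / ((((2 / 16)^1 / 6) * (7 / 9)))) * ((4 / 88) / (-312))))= -38675 / 2232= -17.33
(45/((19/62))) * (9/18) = 1395/19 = 73.42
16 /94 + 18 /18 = 55 /47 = 1.17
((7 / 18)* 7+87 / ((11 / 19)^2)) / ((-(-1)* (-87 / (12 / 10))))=-114251 / 31581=-3.62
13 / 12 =1.08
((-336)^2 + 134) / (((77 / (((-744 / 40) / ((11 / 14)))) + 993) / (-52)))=-84094320 / 14161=-5938.45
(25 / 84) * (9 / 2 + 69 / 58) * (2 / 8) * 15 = 20625 / 3248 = 6.35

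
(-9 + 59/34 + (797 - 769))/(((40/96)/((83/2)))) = 35109/17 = 2065.24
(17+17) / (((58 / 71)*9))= 1207 / 261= 4.62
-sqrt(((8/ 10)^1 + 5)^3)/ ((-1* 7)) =29* sqrt(145)/ 175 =2.00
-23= -23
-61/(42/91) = -793/6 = -132.17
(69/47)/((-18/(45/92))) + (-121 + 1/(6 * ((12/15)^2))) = -544957/4512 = -120.78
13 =13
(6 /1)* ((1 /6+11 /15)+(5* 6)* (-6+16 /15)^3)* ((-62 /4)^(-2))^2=-25927856 /69264075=-0.37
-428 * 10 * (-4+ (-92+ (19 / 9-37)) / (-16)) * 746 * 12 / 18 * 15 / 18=-564740650 / 81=-6972106.79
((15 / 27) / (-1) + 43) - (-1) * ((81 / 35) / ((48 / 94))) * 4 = 38161 / 630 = 60.57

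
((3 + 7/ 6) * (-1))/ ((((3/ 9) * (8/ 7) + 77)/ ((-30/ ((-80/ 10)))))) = -21/ 104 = -0.20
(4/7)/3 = 4/21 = 0.19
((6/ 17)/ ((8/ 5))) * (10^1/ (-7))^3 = -3750/ 5831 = -0.64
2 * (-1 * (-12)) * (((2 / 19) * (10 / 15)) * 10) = 16.84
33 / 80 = 0.41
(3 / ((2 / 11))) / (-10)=-1.65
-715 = -715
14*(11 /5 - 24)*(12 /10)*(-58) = 531048 /25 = 21241.92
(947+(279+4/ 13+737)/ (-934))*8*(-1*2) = -91882096/ 6071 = -15134.59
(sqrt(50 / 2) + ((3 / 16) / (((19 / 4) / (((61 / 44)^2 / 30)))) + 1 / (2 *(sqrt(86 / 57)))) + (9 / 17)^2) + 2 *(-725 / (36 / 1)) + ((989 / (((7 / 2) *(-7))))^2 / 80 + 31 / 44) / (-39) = -4244778596942563 / 119452380727680 + sqrt(4902) / 172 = -35.13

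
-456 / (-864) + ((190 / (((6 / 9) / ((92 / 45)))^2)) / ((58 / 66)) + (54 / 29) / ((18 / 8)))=2034.66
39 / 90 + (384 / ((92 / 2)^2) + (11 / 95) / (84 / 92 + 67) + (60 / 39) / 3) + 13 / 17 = 1493546874 / 788551205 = 1.89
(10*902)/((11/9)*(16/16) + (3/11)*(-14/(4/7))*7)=-1785960/9019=-198.02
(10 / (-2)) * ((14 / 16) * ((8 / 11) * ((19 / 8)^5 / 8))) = -86663465 / 2883584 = -30.05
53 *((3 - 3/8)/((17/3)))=24.55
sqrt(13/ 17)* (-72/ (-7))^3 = 373248* sqrt(221)/ 5831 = 951.59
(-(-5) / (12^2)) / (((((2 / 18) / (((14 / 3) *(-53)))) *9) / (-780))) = 6698.61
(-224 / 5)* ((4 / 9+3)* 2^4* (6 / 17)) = -222208 / 255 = -871.40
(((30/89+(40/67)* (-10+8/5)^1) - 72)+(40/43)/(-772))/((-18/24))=15178445600/148460811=102.24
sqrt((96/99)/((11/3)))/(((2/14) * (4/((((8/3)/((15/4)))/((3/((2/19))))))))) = 448 * sqrt(2)/28215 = 0.02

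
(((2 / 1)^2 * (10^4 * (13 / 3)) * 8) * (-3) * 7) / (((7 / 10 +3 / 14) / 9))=-286650000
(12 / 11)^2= 144 / 121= 1.19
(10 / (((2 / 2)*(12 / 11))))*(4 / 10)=11 / 3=3.67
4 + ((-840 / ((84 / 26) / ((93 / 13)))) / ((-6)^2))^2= 2673.44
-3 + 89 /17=38 /17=2.24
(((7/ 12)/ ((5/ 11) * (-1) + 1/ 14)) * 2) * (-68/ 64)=3.24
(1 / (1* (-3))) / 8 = -1 / 24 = -0.04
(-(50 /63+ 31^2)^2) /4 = -3671511649 /15876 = -231261.76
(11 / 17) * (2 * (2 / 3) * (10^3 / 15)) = 8800 / 153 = 57.52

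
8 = 8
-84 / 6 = -14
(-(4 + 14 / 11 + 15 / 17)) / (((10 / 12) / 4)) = -27624 / 935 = -29.54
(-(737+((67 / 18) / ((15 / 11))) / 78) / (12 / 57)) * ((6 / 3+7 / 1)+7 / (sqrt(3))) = -294917183 / 9360- 2064420281 * sqrt(3) / 252720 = -45657.03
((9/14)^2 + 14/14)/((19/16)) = 1108/931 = 1.19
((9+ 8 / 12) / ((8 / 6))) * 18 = 261 / 2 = 130.50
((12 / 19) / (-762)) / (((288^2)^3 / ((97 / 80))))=-97 / 55077248977002823680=-0.00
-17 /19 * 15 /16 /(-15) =17 /304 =0.06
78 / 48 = 1.62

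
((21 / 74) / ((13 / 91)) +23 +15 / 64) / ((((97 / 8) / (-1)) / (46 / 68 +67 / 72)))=-117475141 / 35143488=-3.34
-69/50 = -1.38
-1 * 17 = -17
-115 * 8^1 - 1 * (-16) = -904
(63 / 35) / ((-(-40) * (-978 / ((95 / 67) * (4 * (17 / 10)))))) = -969 / 2184200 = -0.00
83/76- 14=-981/76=-12.91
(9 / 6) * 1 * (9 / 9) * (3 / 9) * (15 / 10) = 0.75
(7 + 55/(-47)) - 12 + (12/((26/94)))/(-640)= -609827/97760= -6.24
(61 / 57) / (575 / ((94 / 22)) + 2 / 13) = 37271 / 4692183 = 0.01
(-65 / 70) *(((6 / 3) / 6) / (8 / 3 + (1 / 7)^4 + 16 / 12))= -4459 / 57630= -0.08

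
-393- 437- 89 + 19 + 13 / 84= -75587 / 84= -899.85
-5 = -5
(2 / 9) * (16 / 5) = 32 / 45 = 0.71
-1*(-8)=8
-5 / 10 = -1 / 2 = -0.50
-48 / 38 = -24 / 19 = -1.26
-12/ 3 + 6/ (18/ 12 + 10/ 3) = -80/ 29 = -2.76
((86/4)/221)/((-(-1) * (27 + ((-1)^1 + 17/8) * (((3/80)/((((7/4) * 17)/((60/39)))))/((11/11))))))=1204/334179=0.00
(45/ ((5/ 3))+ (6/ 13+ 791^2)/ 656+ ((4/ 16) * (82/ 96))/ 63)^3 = 252830739774601307647107401257/ 267982825328621125632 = 943458743.91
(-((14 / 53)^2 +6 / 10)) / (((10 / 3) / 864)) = -12191472 / 70225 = -173.61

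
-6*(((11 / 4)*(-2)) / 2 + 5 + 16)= -219 / 2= -109.50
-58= -58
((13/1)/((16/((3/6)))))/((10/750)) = 975/32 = 30.47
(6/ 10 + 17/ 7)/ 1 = 106/ 35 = 3.03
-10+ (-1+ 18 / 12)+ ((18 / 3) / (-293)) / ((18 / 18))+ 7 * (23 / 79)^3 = -2700755547 / 288920854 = -9.35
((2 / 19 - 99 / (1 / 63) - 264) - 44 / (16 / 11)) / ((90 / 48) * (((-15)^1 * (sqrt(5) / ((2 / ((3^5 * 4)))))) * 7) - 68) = -135011824 / 13915449028679 + 189972060075 * sqrt(5) / 13915449028679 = 0.03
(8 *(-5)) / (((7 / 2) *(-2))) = 40 / 7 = 5.71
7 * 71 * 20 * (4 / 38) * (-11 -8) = -19880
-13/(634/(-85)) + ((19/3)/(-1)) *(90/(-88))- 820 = -11322705/13948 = -811.78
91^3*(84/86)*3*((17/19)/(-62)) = -807074541/25327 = -31866.17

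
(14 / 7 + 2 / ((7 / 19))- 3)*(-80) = -2480 / 7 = -354.29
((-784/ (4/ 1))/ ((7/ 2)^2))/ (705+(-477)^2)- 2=-228242/ 114117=-2.00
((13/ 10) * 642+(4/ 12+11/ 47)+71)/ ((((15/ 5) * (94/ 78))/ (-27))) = -74745216/ 11045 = -6767.34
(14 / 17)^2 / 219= 196 / 63291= 0.00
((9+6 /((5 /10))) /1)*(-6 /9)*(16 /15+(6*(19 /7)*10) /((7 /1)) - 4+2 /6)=-10126 /35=-289.31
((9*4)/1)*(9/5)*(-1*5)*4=-1296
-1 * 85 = -85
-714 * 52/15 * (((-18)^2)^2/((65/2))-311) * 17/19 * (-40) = 24565628864/95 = 258585566.99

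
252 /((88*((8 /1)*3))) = 21 /176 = 0.12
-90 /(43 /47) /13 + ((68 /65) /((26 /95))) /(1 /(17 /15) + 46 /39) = -4365732 /764153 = -5.71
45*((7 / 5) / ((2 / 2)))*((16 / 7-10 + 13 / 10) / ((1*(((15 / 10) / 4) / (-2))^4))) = -14712832 / 45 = -326951.82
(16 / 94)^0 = 1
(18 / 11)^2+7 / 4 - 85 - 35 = -55937 / 484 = -115.57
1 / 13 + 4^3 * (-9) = -7487 / 13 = -575.92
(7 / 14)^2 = 1 / 4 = 0.25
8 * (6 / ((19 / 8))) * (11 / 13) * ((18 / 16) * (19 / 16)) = 22.85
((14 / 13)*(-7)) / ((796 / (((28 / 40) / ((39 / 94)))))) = -16121 / 1008930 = -0.02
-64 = -64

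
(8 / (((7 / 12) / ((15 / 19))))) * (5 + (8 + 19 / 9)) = 21760 / 133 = 163.61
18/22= 9/11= 0.82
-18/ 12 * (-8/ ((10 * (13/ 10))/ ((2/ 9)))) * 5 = 40/ 39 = 1.03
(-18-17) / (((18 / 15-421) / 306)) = 25.51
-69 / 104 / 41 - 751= -3202333 / 4264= -751.02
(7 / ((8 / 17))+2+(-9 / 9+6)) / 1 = 175 / 8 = 21.88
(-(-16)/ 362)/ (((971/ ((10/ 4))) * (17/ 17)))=20/ 175751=0.00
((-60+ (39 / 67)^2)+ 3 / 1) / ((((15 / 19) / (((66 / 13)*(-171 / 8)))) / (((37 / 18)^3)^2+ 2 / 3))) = 10893198032090605 / 18378253296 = 592722.16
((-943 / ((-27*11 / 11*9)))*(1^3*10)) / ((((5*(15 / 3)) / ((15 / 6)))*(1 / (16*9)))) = 15088 / 27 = 558.81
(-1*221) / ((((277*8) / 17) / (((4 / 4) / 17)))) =-221 / 2216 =-0.10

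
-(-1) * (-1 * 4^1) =-4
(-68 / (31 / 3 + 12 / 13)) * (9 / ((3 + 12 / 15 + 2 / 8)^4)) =-141440000 / 699907797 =-0.20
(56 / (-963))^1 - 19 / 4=-18521 / 3852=-4.81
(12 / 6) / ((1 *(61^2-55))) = 0.00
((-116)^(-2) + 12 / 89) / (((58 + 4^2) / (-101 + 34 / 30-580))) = -823799539 / 664659120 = -1.24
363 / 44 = 33 / 4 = 8.25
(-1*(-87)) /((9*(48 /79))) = 2291 /144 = 15.91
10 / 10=1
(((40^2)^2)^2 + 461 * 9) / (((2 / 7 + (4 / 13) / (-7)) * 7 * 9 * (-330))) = -7745163641267 / 5940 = -1303899602.91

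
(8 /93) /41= 8 /3813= 0.00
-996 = -996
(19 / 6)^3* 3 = 6859 / 72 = 95.26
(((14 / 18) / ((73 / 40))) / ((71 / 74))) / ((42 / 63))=10360 / 15549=0.67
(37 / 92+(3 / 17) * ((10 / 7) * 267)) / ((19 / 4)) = 39017 / 2737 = 14.26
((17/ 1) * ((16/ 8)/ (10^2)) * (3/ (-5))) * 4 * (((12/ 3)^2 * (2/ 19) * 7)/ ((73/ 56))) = -1279488/ 173375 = -7.38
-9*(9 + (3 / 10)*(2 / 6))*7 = -5733 / 10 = -573.30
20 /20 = 1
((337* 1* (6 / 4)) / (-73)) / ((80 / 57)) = -57627 / 11680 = -4.93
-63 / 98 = -9 / 14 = -0.64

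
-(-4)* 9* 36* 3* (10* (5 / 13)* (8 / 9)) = 172800 / 13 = 13292.31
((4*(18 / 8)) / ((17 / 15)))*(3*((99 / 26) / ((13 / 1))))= 40095 / 5746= 6.98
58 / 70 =29 / 35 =0.83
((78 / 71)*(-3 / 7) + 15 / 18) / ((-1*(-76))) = 1081 / 226632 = 0.00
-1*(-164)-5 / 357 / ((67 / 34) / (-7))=32974 / 201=164.05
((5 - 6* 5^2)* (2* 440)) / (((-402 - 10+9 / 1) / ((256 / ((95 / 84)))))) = 548782080 / 7657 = 71670.64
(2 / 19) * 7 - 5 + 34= 565 / 19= 29.74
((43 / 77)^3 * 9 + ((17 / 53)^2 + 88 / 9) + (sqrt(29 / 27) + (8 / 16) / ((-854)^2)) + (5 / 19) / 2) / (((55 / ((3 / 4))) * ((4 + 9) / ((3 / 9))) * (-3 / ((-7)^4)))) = -529129843361569429 / 163291226065212960-2401 * sqrt(87) / 77220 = -3.53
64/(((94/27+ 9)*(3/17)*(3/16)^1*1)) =52224/337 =154.97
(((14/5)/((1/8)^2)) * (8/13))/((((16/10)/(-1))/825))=-56861.54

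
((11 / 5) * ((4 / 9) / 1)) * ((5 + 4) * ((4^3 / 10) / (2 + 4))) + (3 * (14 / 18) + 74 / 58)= 9422 / 725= 13.00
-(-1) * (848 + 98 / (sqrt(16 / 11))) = 929.26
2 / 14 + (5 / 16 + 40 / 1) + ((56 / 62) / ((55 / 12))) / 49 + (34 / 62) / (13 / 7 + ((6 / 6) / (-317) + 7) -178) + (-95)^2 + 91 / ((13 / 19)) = 26371595356613 / 2866958864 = 9198.46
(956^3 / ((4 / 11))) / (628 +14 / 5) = 6006844360 / 1577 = 3809032.57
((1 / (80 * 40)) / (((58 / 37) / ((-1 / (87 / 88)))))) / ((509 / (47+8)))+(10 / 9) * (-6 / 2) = -3.33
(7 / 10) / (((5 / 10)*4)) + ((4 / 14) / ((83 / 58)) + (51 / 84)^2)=298771 / 325360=0.92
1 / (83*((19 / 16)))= 0.01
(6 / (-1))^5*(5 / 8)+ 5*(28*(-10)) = -6260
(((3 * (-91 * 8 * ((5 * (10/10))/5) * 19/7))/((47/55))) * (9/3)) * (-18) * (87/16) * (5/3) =159555825/47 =3394804.79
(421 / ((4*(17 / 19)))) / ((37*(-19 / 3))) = -1263 / 2516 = -0.50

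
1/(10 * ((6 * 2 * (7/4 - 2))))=-1/30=-0.03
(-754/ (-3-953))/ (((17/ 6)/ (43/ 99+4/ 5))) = 230347/ 670395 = 0.34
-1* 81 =-81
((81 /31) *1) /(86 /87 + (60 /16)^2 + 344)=0.01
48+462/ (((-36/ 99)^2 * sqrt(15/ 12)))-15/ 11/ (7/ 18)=3169.51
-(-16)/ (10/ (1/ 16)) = 1/ 10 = 0.10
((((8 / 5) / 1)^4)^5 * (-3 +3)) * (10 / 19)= 0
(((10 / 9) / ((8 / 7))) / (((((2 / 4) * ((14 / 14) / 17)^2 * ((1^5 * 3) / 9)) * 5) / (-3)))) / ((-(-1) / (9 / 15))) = -6069 / 10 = -606.90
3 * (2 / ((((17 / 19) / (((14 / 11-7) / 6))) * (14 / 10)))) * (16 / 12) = -1140 / 187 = -6.10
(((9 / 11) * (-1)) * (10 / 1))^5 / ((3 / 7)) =-85551.16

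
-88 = -88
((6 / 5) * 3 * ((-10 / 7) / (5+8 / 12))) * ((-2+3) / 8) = -27 / 238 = -0.11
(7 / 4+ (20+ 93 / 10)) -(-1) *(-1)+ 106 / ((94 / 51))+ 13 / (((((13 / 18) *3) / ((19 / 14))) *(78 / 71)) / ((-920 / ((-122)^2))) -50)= 998849795051 / 11429171420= 87.39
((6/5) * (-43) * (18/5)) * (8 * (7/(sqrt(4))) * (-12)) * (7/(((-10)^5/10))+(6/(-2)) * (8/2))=-11703562668/15625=-749028.01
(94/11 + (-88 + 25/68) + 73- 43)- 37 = -64393/748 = -86.09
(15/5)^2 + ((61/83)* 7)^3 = 83000566/571787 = 145.16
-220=-220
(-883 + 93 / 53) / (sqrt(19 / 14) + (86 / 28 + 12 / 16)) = -139931176 / 550405 + 2615536*sqrt(266) / 550405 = -176.73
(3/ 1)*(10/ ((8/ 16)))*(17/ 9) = 113.33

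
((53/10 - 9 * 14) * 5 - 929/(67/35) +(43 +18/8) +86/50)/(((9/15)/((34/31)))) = -118664267/62310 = -1904.42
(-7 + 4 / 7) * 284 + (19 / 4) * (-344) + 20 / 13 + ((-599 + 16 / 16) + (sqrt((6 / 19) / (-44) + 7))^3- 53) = -373935 / 91 + 2923 * sqrt(1221814) / 174724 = -4090.68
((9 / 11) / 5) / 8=9 / 440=0.02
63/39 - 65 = -824/13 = -63.38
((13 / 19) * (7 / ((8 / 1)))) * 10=455 / 76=5.99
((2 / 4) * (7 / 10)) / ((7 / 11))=11 / 20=0.55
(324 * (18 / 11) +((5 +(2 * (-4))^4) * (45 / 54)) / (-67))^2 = 498863927809 / 2172676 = 229608.06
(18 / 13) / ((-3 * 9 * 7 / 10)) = -20 / 273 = -0.07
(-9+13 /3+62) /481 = 172 /1443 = 0.12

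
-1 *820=-820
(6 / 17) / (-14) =-3 / 119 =-0.03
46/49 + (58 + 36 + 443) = 537.94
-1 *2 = -2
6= 6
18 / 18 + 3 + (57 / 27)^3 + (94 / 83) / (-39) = 10524383 / 786591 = 13.38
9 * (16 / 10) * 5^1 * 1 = 72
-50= -50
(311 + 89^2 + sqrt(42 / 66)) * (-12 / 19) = -5199.66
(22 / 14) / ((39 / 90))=330 / 91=3.63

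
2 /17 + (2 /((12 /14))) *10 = 1196 /51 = 23.45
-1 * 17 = -17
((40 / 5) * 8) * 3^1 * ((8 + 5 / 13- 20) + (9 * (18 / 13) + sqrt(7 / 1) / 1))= 670.45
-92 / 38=-46 / 19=-2.42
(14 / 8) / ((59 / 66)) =1.96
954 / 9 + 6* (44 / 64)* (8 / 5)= 112.60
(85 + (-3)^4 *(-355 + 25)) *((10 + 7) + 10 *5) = -1785215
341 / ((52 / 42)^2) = 150381 / 676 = 222.46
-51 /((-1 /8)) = 408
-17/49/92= -17/4508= -0.00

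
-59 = -59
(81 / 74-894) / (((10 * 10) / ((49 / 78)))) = -43169 / 7696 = -5.61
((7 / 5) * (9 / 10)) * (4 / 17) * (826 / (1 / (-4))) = -416304 / 425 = -979.54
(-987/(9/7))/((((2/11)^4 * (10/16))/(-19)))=640646237/30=21354874.57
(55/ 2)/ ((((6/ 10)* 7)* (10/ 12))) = 55/ 7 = 7.86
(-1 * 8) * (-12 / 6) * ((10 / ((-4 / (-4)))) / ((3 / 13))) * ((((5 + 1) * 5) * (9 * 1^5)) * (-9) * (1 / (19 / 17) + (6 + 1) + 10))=-572832000 / 19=-30149052.63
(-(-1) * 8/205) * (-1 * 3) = -24/205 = -0.12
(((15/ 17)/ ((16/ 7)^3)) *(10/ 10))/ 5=0.01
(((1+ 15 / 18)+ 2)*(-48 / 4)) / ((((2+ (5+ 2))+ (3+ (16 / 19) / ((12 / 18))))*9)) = -437 / 1134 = -0.39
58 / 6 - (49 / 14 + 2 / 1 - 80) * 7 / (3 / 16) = 2791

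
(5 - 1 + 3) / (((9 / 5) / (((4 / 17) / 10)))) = 14 / 153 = 0.09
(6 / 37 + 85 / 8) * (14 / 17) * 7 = 156457 / 2516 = 62.18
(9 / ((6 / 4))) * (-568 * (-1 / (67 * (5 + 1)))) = 568 / 67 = 8.48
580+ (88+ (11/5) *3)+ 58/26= 43994/65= 676.83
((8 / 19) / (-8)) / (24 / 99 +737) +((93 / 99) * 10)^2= 44422285163 / 503391339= 88.25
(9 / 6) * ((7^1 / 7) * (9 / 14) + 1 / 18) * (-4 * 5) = -440 / 21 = -20.95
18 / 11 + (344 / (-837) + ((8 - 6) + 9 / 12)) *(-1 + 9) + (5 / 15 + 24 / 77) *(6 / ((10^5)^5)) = 6557180000000000000000000124713 / 322245000000000000000000000000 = 20.35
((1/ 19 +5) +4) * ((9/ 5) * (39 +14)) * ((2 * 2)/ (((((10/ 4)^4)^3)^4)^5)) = 579836802330711055745328240603808026850200355341053127200516236715406787608576/ 53768094530533604682085395789646263697802528988951133000646775908992039079145017868765967996018188715507842608325212113581803726435059953558948109275661408901214599609375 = 0.00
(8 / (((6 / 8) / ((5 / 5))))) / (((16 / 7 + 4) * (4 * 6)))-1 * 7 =-686 / 99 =-6.93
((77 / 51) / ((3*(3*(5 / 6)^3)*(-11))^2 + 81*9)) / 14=1056 / 39278993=0.00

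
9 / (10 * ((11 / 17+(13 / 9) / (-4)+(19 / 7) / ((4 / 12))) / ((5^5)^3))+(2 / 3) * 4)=117663574218750 / 34863281286109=3.37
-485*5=-2425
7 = 7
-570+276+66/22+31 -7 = -267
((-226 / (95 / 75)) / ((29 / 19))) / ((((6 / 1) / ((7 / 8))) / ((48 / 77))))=-3390 / 319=-10.63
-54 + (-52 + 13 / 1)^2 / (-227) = -13779 / 227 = -60.70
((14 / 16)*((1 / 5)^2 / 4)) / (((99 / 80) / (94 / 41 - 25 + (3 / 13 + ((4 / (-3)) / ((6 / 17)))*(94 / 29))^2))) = 200952864721 / 233645152455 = 0.86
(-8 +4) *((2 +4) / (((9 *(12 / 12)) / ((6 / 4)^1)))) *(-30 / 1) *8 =960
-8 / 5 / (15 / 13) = -104 / 75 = -1.39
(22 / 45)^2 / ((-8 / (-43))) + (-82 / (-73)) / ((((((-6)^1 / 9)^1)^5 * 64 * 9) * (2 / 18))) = 174292253 / 151372800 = 1.15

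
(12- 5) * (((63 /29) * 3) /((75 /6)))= 2646 /725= 3.65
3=3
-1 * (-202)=202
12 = 12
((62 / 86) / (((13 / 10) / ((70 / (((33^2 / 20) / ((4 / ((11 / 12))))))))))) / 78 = 3472000 / 87051393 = 0.04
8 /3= 2.67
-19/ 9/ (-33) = 19/ 297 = 0.06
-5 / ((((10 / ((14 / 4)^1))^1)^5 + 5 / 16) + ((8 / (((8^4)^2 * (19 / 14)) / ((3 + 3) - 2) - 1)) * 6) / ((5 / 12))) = -267875888786800 / 10217288863302359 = -0.03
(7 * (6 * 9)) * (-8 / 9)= -336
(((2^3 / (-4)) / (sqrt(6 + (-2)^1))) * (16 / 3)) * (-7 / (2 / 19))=1064 / 3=354.67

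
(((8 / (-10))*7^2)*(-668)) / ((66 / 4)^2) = 523712 / 5445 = 96.18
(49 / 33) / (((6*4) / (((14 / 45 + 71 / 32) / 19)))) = 178507 / 21669120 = 0.01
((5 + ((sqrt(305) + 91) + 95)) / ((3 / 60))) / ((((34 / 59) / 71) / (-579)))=-297420972.00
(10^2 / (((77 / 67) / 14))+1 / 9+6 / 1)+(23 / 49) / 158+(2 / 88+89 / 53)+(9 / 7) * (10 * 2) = 101694788533 / 81244548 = 1251.71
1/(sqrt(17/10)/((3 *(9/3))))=9 *sqrt(170)/17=6.90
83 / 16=5.19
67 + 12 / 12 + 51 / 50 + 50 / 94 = 163447 / 2350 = 69.55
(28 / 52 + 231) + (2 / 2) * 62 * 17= 16712 / 13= 1285.54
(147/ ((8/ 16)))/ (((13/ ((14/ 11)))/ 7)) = 28812/ 143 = 201.48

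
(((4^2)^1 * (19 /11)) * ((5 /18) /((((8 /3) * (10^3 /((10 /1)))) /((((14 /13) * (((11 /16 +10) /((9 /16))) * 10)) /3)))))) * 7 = 17689 /1287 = 13.74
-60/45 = -4/3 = -1.33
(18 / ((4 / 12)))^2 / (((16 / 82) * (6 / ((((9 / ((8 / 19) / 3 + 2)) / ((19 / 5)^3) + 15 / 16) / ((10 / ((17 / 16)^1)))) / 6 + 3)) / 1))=678016711647 / 90198016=7516.98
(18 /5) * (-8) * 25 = -720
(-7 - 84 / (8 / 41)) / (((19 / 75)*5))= -13125 / 38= -345.39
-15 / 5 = -3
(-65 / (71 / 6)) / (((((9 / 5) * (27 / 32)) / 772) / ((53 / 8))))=-106381600 / 5751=-18497.93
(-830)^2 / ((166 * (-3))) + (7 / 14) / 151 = -1253297 / 906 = -1383.33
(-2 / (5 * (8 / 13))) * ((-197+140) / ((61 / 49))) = 36309 / 1220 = 29.76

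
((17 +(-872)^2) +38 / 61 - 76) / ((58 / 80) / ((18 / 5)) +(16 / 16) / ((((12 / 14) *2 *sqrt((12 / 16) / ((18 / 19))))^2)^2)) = 803670266064 / 408151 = 1969051.32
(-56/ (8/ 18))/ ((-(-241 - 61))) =-0.42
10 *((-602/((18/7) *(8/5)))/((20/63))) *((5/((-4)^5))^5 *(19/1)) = 4378609375/18014398509481984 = 0.00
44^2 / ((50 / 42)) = 40656 / 25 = 1626.24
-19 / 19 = -1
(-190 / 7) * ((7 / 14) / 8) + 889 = 49689 / 56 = 887.30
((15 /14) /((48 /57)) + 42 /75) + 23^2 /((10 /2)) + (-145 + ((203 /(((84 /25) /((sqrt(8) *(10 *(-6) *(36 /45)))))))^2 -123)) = 376767101941 /5600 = 67279839.63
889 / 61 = 14.57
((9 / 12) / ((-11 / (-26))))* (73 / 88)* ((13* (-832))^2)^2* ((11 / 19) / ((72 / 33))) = 101466564752703488 / 19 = 5340345513300183.58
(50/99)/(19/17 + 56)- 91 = -90.99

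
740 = 740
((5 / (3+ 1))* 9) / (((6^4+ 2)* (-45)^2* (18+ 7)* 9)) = 1 / 52569000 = 0.00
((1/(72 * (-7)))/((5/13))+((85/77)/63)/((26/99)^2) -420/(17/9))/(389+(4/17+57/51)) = -11256171293/19782977760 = -0.57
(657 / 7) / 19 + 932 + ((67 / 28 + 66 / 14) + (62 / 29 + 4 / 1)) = 14659453 / 15428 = 950.18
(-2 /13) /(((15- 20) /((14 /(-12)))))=-0.04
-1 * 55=-55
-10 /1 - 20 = -30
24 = 24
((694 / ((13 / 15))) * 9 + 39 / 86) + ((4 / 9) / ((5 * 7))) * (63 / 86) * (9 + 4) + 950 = 45600411 / 5590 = 8157.50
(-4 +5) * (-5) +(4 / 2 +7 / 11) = -26 / 11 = -2.36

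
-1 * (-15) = 15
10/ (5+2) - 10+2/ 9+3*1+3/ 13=-4192/ 819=-5.12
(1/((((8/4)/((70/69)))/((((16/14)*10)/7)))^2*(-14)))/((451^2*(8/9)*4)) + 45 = 1660792553615/36906501247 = 45.00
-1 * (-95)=95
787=787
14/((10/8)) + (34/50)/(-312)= 11.20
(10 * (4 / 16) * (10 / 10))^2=25 / 4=6.25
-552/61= -9.05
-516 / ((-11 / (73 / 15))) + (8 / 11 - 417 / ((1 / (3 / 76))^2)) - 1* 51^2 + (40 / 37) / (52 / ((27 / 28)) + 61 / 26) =-2372.61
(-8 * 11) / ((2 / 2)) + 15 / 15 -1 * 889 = -976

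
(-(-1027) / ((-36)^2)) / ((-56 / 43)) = -44161 / 72576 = -0.61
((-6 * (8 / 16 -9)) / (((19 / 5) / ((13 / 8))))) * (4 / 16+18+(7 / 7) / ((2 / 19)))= 367965 / 608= 605.21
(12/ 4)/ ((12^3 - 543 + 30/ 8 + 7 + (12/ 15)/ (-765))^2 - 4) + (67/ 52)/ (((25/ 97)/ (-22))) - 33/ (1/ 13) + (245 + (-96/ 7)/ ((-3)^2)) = -192869644715616878227/ 652673947480777950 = -295.51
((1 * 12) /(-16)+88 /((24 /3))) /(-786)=-41 /3144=-0.01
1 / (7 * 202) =1 / 1414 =0.00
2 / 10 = 1 / 5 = 0.20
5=5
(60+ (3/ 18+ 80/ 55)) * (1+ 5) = 4067/ 11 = 369.73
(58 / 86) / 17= 29 / 731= 0.04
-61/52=-1.17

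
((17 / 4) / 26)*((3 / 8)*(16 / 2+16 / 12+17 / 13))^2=2.60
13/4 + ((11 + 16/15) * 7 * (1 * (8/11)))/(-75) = 120331/49500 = 2.43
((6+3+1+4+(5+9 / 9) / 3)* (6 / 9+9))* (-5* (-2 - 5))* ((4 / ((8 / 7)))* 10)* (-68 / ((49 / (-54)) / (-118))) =-1675411200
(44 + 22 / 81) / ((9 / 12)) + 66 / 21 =105754 / 1701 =62.17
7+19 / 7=68 / 7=9.71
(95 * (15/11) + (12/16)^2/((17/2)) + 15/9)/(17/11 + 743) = 0.18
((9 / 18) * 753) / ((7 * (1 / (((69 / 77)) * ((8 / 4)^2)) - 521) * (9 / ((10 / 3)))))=-115460 / 3018099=-0.04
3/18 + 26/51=23/34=0.68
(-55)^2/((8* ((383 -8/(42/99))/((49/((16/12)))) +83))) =3112725/764824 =4.07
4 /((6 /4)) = 8 /3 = 2.67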